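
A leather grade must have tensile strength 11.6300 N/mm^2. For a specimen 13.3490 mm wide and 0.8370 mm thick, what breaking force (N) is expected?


Formula: F = TS * w * t
Substituting: F = 11.6300 * 13.3490 * 0.8370
Result: 129.9433 N


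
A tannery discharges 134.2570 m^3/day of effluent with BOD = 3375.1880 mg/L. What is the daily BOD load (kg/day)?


Formula: BOD_load = volume * conc / 1000
Substituting: BOD_load = 134.2570 * 3375.1880 / 1000
Result: 453.1426 kg/day


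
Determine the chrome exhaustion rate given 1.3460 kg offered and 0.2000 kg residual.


Formula: Uptake = (offered - residual) / offered * 100
Substituting: Uptake = (1.3460 - 0.2000) / 1.3460 * 100
Result: 85.1412 %


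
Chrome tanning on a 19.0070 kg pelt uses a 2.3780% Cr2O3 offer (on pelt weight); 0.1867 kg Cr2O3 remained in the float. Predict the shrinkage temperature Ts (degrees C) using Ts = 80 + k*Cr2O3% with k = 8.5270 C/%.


Offered = pelt * offer_pct / 100 = 19.0070 * 2.3780 / 100 = 0.4520 kg
Uptake = offered - residual = 0.4520 - 0.1867 = 0.2653 kg
Cr2O3% on pelt = uptake / pelt * 100 = 0.2653 / 19.0070 * 100 = 1.3957 %
Ts = 80 + k * Cr2O3% = 80 + 8.5270 * 1.3957 = 91.9014 C


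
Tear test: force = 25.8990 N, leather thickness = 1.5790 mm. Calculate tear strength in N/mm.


Formula: Tear strength = force / thickness
Substituting: Tear strength = 25.8990 / 1.5790
Result: 16.4022 N/mm


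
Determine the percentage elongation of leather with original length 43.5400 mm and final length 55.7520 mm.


Formula: Elongation = (Lf - L0) / L0 * 100
Substituting: Elongation = (55.7520 - 43.5400) / 43.5400 * 100
Result: 28.0478 %


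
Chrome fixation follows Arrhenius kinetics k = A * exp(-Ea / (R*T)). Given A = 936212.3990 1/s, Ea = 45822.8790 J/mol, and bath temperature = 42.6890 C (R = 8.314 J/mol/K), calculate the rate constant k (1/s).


T_K = T_C + 273.15 = 42.6890 + 273.15 = 315.8390 K
exponent = -Ea / (R * T_K) = -45822.8790 / (8.314 * 315.8390) = -17.4504
k = A * exp(exponent) = 936212.3990 * exp(-17.4504) = 0.0247025 1/s


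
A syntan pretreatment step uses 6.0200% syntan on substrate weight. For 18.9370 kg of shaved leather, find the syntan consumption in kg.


Formula: Syntan = substrate * pct / 100
Substituting: Syntan = 18.9370 * 6.0200 / 100
Result: 1.1400 kg


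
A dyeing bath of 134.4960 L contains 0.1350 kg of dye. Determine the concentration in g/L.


Formula: Conc = dye_mass(kg) / volume(L) * 1000
Substituting: Conc = 0.1350 / 134.4960 * 1000
Result: 1.0037 g/L


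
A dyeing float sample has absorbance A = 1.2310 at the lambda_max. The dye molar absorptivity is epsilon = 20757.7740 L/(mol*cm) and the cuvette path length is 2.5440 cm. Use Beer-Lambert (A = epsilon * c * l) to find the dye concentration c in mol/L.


Formula: c = A / (epsilon * l)
Substituting: c = 1.2310 / (20757.7740 * 2.5440)
Result: 2.3311e-05 mol/L


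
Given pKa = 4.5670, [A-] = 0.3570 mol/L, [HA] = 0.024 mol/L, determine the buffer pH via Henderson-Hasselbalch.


ratio = [A-] / [HA] = 0.3570 / 0.024 = 14.8750
log10(ratio) = 1.1725
pH = pKa + log10(ratio) = 4.5670 + 1.1725 = 5.7395


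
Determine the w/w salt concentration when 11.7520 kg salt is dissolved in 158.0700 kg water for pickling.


Formula: Conc = salt / (water + salt) * 100
Substituting: Conc = 11.7520 / (158.0700 + 11.7520) * 100
Result: 6.9202 %


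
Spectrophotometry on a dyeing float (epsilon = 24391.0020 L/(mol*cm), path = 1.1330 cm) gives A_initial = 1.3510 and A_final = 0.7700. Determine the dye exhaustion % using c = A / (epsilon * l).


c_initial = A_i / (epsilon * l) = 1.3510 / (24391.0020 * 1.1330) = 4.8887e-05 mol/L
c_final = A_f / (epsilon * l) = 0.7700 / (24391.0020 * 1.1330) = 2.7863e-05 mol/L
Exhaustion = (c_initial - c_final) / c_initial * 100 = (4.8887e-05 - 2.7863e-05) / 4.8887e-05 * 100 = 43.0052 %


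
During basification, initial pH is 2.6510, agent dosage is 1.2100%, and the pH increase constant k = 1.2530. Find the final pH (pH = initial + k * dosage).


Formula: pH_final = pH_initial + k * base_pct
Substituting: pH_final = 2.6510 + 1.2530 * 1.2100
Result: 4.1671


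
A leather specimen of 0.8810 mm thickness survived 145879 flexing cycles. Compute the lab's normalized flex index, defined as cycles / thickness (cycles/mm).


Formula: Index = cycles / thickness
Substituting: Index = 145879 / 0.8810
Result: 165583.4279 cycles/mm


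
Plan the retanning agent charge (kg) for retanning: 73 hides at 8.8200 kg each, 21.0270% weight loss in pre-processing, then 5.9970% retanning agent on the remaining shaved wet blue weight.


Total_raw = N * avg_wt = 73 * 8.8200 = 643.8600 kg
Substrate = Total_raw * (1 - loss/100) = 643.8600 * (1 - 21.0270/100) = 508.4756 kg
Retan = Substrate * pct / 100 = 508.4756 * 5.9970 / 100 = 30.4933 kg


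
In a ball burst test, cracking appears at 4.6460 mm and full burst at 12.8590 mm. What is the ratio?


Formula: Ratio = crack / burst
Substituting: Ratio = 4.6460 / 12.8590
Result: 0.3613


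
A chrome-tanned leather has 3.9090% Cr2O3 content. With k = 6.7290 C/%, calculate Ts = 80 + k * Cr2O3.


Formula: Ts = 80 + k * Cr2O3
Substituting: Ts = 80 + 6.7290 * 3.9090
Result: 106.3037 C


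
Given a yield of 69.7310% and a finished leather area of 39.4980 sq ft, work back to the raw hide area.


Formula: raw = finished * 100 / yield
Substituting: raw = 39.4980 * 100 / 69.7310
Result: 56.6434 sq ft


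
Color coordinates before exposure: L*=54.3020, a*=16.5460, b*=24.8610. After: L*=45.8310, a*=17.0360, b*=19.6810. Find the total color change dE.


dL = -8.4710, da = 0.4900, db = -5.1800
dE = sqrt((-8.4710)^2 + 0.4900^2 + (-5.1800)^2) = 9.9413


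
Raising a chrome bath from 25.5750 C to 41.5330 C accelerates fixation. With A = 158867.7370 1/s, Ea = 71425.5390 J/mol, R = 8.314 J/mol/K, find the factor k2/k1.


T1 = 25.5750 + 273.15 = 298.7250 K; T2 = 41.5330 + 273.15 = 314.6830 K
k1 = A * exp(-Ea/(R*T1)) = 158867.7370 * exp(-71425.5390/(8.314*298.7250)) = 5.1430e-08 1/s
k2 = A * exp(-Ea/(R*T2)) = 158867.7370 * exp(-71425.5390/(8.314*314.6830)) = 2.2110e-07 1/s
k2/k1 = 2.2110e-07 / 5.1430e-08 = 4.2991


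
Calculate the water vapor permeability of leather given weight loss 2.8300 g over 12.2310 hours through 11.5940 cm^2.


Formula: WVP = loss / (area * time)
Substituting: WVP = 2.8300 / (11.5940 * 12.2310)
Result: 0.0199568 g/(cm^2*hr)


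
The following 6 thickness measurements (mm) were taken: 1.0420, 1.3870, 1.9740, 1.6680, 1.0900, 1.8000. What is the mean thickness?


Formula: Average = sum / n
Substituting: Average = 8.9610 / 6
Result: 1.4935 mm


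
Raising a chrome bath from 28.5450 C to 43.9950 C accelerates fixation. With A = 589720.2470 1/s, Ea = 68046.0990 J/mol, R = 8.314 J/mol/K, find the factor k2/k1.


T1 = 28.5450 + 273.15 = 301.6950 K; T2 = 43.9950 + 273.15 = 317.1450 K
k1 = A * exp(-Ea/(R*T1)) = 589720.2470 * exp(-68046.0990/(8.314*301.6950)) = 9.7478e-07 1/s
k2 = A * exp(-Ea/(R*T2)) = 589720.2470 * exp(-68046.0990/(8.314*317.1450)) = 3.6548e-06 1/s
k2/k1 = 3.6548e-06 / 9.7478e-07 = 3.7494


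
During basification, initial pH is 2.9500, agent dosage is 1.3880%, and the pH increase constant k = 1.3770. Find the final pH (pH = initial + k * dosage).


Formula: pH_final = pH_initial + k * base_pct
Substituting: pH_final = 2.9500 + 1.3770 * 1.3880
Result: 4.8613


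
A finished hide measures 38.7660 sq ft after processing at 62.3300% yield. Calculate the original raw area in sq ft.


Formula: raw = finished * 100 / yield
Substituting: raw = 38.7660 * 100 / 62.3300
Result: 62.1948 sq ft


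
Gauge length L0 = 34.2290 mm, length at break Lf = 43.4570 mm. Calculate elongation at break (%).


Formula: Elongation = (Lf - L0) / L0 * 100
Substituting: Elongation = (43.4570 - 34.2290) / 34.2290 * 100
Result: 26.9596 %


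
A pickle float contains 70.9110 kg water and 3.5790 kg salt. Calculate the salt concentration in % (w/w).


Formula: Conc = salt / (water + salt) * 100
Substituting: Conc = 3.5790 / (70.9110 + 3.5790) * 100
Result: 4.8047 %


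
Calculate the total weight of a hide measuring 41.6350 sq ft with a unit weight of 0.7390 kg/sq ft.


Formula: Weight = area * weight_per_sqft
Substituting: Weight = 41.6350 * 0.7390
Result: 30.7683 kg


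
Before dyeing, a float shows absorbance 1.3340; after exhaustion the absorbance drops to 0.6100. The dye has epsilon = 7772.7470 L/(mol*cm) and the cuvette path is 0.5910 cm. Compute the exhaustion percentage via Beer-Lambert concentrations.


c_initial = A_i / (epsilon * l) = 1.3340 / (7772.7470 * 0.5910) = 2.9040e-04 mol/L
c_final = A_f / (epsilon * l) = 0.6100 / (7772.7470 * 0.5910) = 1.3279e-04 mol/L
Exhaustion = (c_initial - c_final) / c_initial * 100 = (2.9040e-04 - 1.3279e-04) / 2.9040e-04 * 100 = 54.2729 %


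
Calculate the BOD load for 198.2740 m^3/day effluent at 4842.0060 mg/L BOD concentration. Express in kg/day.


Formula: BOD_load = volume * conc / 1000
Substituting: BOD_load = 198.2740 * 4842.0060 / 1000
Result: 960.0439 kg/day


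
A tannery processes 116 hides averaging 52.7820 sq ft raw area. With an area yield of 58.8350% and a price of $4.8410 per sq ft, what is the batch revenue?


Raw_total = N * avg_area = 116 * 52.7820 = 6122.7120 sq ft
Finished = Raw_total * yield / 100 = 6122.7120 * 58.8350 / 100 = 3602.2976 sq ft
Value = Finished * price = 3602.2976 * 4.8410 = 17438.7227 $


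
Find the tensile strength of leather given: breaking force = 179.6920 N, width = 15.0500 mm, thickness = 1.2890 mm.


Formula: TS = force / (width * thickness)
Substituting: TS = 179.6920 / (15.0500 * 1.2890)
Result: 9.2627 N/mm^2


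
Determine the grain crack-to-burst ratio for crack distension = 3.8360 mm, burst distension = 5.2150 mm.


Formula: Ratio = crack / burst
Substituting: Ratio = 3.8360 / 5.2150
Result: 0.7356


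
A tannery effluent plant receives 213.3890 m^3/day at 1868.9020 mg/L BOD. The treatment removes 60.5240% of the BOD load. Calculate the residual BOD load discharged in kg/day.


Load_in = volume * conc / 1000 = 213.3890 * 1868.9020 / 1000 = 398.8031 kg/day
Removed = Load_in * eff / 100 = 398.8031 * 60.5240 / 100 = 241.3716 kg/day
Load_out = Load_in - Removed = 398.8031 - 241.3716 = 157.4315 kg/day


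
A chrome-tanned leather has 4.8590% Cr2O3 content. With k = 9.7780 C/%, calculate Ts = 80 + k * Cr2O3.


Formula: Ts = 80 + k * Cr2O3
Substituting: Ts = 80 + 9.7780 * 4.8590
Result: 127.5113 C


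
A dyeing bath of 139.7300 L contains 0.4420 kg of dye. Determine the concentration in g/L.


Formula: Conc = dye_mass(kg) / volume(L) * 1000
Substituting: Conc = 0.4420 / 139.7300 * 1000
Result: 3.1632 g/L


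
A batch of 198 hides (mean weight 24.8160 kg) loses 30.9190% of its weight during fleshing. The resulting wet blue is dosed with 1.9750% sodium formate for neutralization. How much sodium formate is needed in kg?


Total_raw = N * avg_wt = 198 * 24.8160 = 4913.5680 kg
Substrate = Total_raw * (1 - loss/100) = 4913.5680 * (1 - 30.9190/100) = 3394.3419 kg
Neutralizer = Substrate * pct / 100 = 3394.3419 * 1.9750 / 100 = 67.0383 kg


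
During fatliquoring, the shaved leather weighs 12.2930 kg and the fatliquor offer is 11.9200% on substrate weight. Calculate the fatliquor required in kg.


Formula: Fat = substrate * pct / 100
Substituting: Fat = 12.2930 * 11.9200 / 100
Result: 1.4653 kg


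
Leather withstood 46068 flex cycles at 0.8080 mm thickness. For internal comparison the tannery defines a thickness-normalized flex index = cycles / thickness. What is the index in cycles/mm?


Formula: Index = cycles / thickness
Substituting: Index = 46068 / 0.8080
Result: 57014.8515 cycles/mm


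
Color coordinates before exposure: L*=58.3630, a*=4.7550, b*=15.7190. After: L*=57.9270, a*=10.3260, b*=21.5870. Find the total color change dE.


dL = -0.4360, da = 5.5710, db = 5.8680
dE = sqrt((-0.4360)^2 + 5.5710^2 + 5.8680^2) = 8.1031


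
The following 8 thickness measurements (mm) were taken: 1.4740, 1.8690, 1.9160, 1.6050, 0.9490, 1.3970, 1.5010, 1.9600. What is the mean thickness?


Formula: Average = sum / n
Substituting: Average = 12.6710 / 8
Result: 1.5839 mm


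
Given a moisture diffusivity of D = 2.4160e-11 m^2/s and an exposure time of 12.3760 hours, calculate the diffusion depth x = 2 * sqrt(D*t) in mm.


t = 12.3760 hr * 3600 = 44553.6000 s
D * t = 2.4160e-11 * 44553.6000 = 1.0764e-06
x = 2 * sqrt(D*t) = 2 * sqrt(1.0764e-06) = 0.00207501 m = 2.0750 mm


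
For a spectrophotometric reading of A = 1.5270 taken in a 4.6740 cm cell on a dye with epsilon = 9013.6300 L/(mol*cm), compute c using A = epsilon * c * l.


Formula: c = A / (epsilon * l)
Substituting: c = 1.5270 / (9013.6300 * 4.6740)
Result: 3.6245e-05 mol/L


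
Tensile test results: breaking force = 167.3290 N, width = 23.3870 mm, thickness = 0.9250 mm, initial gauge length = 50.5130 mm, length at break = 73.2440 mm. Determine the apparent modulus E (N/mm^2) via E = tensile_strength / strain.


TS = F / (w * t) = 167.3290 / (23.3870 * 0.9250) = 7.7349 N/mm^2
strain = (Lf - L0) / L0 = (73.2440 - 50.5130) / 50.5130 = 0.4500
E = TS / strain = 7.7349 / 0.4500 = 17.1886 N/mm^2


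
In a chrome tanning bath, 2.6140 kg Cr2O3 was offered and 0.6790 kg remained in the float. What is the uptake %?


Formula: Uptake = (offered - residual) / offered * 100
Substituting: Uptake = (2.6140 - 0.6790) / 2.6140 * 100
Result: 74.0245 %


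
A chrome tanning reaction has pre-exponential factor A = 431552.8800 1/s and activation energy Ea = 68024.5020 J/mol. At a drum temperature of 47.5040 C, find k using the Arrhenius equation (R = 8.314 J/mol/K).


T_K = T_C + 273.15 = 47.5040 + 273.15 = 320.6540 K
exponent = -Ea / (R * T_K) = -68024.5020 / (8.314 * 320.6540) = -25.5164
k = A * exp(exponent) = 431552.8800 * exp(-25.5164) = 3.5762e-06 1/s


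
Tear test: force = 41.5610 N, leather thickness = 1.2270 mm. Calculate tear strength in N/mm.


Formula: Tear strength = force / thickness
Substituting: Tear strength = 41.5610 / 1.2270
Result: 33.8720 N/mm


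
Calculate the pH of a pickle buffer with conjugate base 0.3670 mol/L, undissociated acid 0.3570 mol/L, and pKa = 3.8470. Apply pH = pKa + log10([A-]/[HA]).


ratio = [A-] / [HA] = 0.3670 / 0.3570 = 1.0280
log10(ratio) = 0.0119978
pH = pKa + log10(ratio) = 3.8470 + 0.0119978 = 3.8590


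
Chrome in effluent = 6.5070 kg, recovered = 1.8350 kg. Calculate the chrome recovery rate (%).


Formula: Recovery = recovered / input * 100
Substituting: Recovery = 1.8350 / 6.5070 * 100
Result: 28.2004 %


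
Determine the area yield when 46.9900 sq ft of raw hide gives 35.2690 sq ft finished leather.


Formula: Yield = finished / raw * 100
Substituting: Yield = 35.2690 / 46.9900 * 100
Result: 75.0564 %


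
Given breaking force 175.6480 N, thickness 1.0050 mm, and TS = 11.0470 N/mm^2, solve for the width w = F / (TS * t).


Formula: w = F / (TS * t)
Substituting: w = 175.6480 / (11.0470 * 1.0050)
Result: 15.8210 mm


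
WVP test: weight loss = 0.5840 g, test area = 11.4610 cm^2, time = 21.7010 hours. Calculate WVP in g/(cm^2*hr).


Formula: WVP = loss / (area * time)
Substituting: WVP = 0.5840 / (11.4610 * 21.7010)
Result: 0.00234807 g/(cm^2*hr)


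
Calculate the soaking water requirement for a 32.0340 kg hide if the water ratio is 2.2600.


Formula: Water = hide_weight * ratio
Substituting: Water = 32.0340 * 2.2600
Result: 72.3968 kg


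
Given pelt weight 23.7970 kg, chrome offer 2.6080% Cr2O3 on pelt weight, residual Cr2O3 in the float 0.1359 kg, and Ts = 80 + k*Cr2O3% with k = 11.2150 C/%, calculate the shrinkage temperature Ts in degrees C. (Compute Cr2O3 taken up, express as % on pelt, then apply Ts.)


Offered = pelt * offer_pct / 100 = 23.7970 * 2.6080 / 100 = 0.6206 kg
Uptake = offered - residual = 0.6206 - 0.1359 = 0.4847 kg
Cr2O3% on pelt = uptake / pelt * 100 = 0.4847 / 23.7970 * 100 = 2.0369 %
Ts = 80 + k * Cr2O3% = 80 + 11.2150 * 2.0369 = 102.8441 C


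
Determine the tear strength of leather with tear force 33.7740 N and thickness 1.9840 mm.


Formula: Tear strength = force / thickness
Substituting: Tear strength = 33.7740 / 1.9840
Result: 17.0232 N/mm


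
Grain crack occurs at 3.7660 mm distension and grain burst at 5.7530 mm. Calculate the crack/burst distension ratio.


Formula: Ratio = crack / burst
Substituting: Ratio = 3.7660 / 5.7530
Result: 0.6546


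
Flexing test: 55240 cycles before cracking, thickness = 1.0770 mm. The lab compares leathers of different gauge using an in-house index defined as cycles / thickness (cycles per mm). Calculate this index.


Formula: Index = cycles / thickness
Substituting: Index = 55240 / 1.0770
Result: 51290.6221 cycles/mm


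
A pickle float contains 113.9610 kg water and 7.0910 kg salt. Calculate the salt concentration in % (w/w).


Formula: Conc = salt / (water + salt) * 100
Substituting: Conc = 7.0910 / (113.9610 + 7.0910) * 100
Result: 5.8578 %


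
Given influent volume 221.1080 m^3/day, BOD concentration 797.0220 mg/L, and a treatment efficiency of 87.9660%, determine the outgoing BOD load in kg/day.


Load_in = volume * conc / 1000 = 221.1080 * 797.0220 / 1000 = 176.2279 kg/day
Removed = Load_in * eff / 100 = 176.2279 * 87.9660 / 100 = 155.0207 kg/day
Load_out = Load_in - Removed = 176.2279 - 155.0207 = 21.2073 kg/day


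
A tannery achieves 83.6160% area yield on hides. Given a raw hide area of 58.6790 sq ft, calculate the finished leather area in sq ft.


Formula: finished = raw * yield / 100
Substituting: finished = 58.6790 * 83.6160 / 100
Result: 49.0650 sq ft


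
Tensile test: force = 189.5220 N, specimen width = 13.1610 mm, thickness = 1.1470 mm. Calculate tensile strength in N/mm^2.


Formula: TS = force / (width * thickness)
Substituting: TS = 189.5220 / (13.1610 * 1.1470)
Result: 12.5547 N/mm^2


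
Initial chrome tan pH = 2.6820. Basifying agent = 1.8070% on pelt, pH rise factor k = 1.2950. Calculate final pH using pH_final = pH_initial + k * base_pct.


Formula: pH_final = pH_initial + k * base_pct
Substituting: pH_final = 2.6820 + 1.2950 * 1.8070
Result: 5.0221


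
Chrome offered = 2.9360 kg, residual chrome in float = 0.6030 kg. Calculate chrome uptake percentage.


Formula: Uptake = (offered - residual) / offered * 100
Substituting: Uptake = (2.9360 - 0.6030) / 2.9360 * 100
Result: 79.4619 %


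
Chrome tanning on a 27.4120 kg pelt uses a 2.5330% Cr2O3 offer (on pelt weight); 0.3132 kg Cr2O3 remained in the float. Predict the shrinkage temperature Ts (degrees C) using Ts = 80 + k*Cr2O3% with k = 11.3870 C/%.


Offered = pelt * offer_pct / 100 = 27.4120 * 2.5330 / 100 = 0.6943 kg
Uptake = offered - residual = 0.6943 - 0.3132 = 0.3811 kg
Cr2O3% on pelt = uptake / pelt * 100 = 0.3811 / 27.4120 * 100 = 1.3904 %
Ts = 80 + k * Cr2O3% = 80 + 11.3870 * 1.3904 = 95.8329 C


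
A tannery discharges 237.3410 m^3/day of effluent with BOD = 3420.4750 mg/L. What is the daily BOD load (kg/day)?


Formula: BOD_load = volume * conc / 1000
Substituting: BOD_load = 237.3410 * 3420.4750 / 1000
Result: 811.8190 kg/day


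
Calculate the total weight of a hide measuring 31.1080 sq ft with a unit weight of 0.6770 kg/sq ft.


Formula: Weight = area * weight_per_sqft
Substituting: Weight = 31.1080 * 0.6770
Result: 21.0601 kg


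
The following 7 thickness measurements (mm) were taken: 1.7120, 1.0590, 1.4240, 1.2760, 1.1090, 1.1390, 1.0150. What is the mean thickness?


Formula: Average = sum / n
Substituting: Average = 8.7340 / 7
Result: 1.2477 mm


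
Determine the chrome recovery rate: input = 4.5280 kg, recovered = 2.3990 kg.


Formula: Recovery = recovered / input * 100
Substituting: Recovery = 2.3990 / 4.5280 * 100
Result: 52.9814 %


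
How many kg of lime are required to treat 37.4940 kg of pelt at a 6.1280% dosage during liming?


Formula: Lime = substrate * pct / 100
Substituting: Lime = 37.4940 * 6.1280 / 100
Result: 2.2976 kg


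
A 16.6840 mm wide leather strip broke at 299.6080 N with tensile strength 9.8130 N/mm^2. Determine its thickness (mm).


Formula: t = F / (TS * w)
Substituting: t = 299.6080 / (9.8130 * 16.6840)
Result: 1.8300 mm


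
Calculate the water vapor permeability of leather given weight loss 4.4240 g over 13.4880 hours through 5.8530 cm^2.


Formula: WVP = loss / (area * time)
Substituting: WVP = 4.4240 / (5.8530 * 13.4880)
Result: 0.0560388 g/(cm^2*hr)


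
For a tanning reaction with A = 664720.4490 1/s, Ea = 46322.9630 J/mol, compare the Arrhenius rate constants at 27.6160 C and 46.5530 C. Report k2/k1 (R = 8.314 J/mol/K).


T1 = 27.6160 + 273.15 = 300.7660 K; T2 = 46.5530 + 273.15 = 319.7030 K
k1 = A * exp(-Ea/(R*T1)) = 664720.4490 * exp(-46322.9630/(8.314*300.7660)) = 0.00598888 1/s
k2 = A * exp(-Ea/(R*T2)) = 664720.4490 * exp(-46322.9630/(8.314*319.7030)) = 0.0179429 1/s
k2/k1 = 0.0179429 / 0.00598888 = 2.9960


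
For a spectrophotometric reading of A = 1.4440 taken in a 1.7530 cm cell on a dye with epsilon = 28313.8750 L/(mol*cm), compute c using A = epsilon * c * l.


Formula: c = A / (epsilon * l)
Substituting: c = 1.4440 / (28313.8750 * 1.7530)
Result: 2.9093e-05 mol/L


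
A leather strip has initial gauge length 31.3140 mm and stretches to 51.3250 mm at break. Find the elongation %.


Formula: Elongation = (Lf - L0) / L0 * 100
Substituting: Elongation = (51.3250 - 31.3140) / 31.3140 * 100
Result: 63.9043 %


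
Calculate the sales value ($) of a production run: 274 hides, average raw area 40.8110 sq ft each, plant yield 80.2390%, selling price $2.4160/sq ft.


Raw_total = N * avg_area = 274 * 40.8110 = 11182.2140 sq ft
Finished = Raw_total * yield / 100 = 11182.2140 * 80.2390 / 100 = 8972.4967 sq ft
Value = Finished * price = 8972.4967 * 2.4160 = 21677.5520 $


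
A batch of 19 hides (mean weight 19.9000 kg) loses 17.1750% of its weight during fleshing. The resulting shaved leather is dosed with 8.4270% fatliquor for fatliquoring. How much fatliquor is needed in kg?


Total_raw = N * avg_wt = 19 * 19.9000 = 378.1000 kg
Substrate = Total_raw * (1 - loss/100) = 378.1000 * (1 - 17.1750/100) = 313.1613 kg
Fat = Substrate * pct / 100 = 313.1613 * 8.4270 / 100 = 26.3901 kg


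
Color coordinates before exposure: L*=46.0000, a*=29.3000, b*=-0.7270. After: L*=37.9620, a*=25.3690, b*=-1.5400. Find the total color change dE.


dL = -8.0380, da = -3.9310, db = -0.8130
dE = sqrt((-8.0380)^2 + (-3.9310)^2 + (-0.8130)^2) = 8.9846


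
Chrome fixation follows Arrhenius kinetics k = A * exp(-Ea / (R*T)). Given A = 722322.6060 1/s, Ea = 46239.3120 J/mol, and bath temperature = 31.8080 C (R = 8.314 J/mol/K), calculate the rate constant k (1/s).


T_K = T_C + 273.15 = 31.8080 + 273.15 = 304.9580 K
exponent = -Ea / (R * T_K) = -46239.3120 / (8.314 * 304.9580) = -18.2373
k = A * exp(exponent) = 722322.6060 * exp(-18.2373) = 0.00867678 1/s


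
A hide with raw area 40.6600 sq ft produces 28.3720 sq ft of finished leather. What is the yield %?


Formula: Yield = finished / raw * 100
Substituting: Yield = 28.3720 / 40.6600 * 100
Result: 69.7787 %


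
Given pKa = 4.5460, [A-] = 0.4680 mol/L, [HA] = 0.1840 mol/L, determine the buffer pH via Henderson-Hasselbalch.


ratio = [A-] / [HA] = 0.4680 / 0.1840 = 2.5435
log10(ratio) = 0.4054
pH = pKa + log10(ratio) = 4.5460 + 0.4054 = 4.9514


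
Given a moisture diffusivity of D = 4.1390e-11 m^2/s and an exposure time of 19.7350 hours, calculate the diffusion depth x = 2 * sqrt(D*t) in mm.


t = 19.7350 hr * 3600 = 71046.0000 s
D * t = 4.1390e-11 * 71046.0000 = 2.9406e-06
x = 2 * sqrt(D*t) = 2 * sqrt(2.9406e-06) = 0.00342963 m = 3.4296 mm


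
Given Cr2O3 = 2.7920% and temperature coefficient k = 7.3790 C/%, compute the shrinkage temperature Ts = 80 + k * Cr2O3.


Formula: Ts = 80 + k * Cr2O3
Substituting: Ts = 80 + 7.3790 * 2.7920
Result: 100.6022 C


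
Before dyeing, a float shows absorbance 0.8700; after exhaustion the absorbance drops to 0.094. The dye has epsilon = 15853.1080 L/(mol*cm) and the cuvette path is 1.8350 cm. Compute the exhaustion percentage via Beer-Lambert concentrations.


c_initial = A_i / (epsilon * l) = 0.8700 / (15853.1080 * 1.8350) = 2.9907e-05 mol/L
c_final = A_f / (epsilon * l) = 0.094 / (15853.1080 * 1.8350) = 3.2313e-06 mol/L
Exhaustion = (c_initial - c_final) / c_initial * 100 = (2.9907e-05 - 3.2313e-06) / 2.9907e-05 * 100 = 89.1954 %


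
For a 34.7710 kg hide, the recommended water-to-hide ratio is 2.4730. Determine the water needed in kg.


Formula: Water = hide_weight * ratio
Substituting: Water = 34.7710 * 2.4730
Result: 85.9887 kg


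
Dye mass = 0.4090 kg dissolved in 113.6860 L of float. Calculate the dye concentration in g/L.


Formula: Conc = dye_mass(kg) / volume(L) * 1000
Substituting: Conc = 0.4090 / 113.6860 * 1000
Result: 3.5976 g/L


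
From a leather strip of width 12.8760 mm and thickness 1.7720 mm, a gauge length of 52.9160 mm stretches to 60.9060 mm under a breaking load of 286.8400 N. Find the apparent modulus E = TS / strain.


TS = F / (w * t) = 286.8400 / (12.8760 * 1.7720) = 12.5717 N/mm^2
strain = (Lf - L0) / L0 = (60.9060 - 52.9160) / 52.9160 = 0.1510
E = TS / strain = 12.5717 / 0.1510 = 83.2598 N/mm^2


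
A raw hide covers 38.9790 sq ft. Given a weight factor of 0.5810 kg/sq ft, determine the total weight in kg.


Formula: Weight = area * weight_per_sqft
Substituting: Weight = 38.9790 * 0.5810
Result: 22.6468 kg


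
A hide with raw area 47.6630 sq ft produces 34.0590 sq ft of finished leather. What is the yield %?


Formula: Yield = finished / raw * 100
Substituting: Yield = 34.0590 / 47.6630 * 100
Result: 71.4579 %


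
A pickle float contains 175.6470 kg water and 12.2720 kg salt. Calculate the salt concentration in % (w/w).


Formula: Conc = salt / (water + salt) * 100
Substituting: Conc = 12.2720 / (175.6470 + 12.2720) * 100
Result: 6.5305 %


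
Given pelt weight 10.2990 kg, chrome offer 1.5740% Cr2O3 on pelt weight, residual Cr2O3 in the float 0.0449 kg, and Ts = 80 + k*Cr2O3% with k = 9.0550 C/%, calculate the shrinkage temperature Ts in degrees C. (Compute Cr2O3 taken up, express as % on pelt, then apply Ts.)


Offered = pelt * offer_pct / 100 = 10.2990 * 1.5740 / 100 = 0.1621 kg
Uptake = offered - residual = 0.1621 - 0.0449 = 0.1172 kg
Cr2O3% on pelt = uptake / pelt * 100 = 0.1172 / 10.2990 * 100 = 1.1380 %
Ts = 80 + k * Cr2O3% = 80 + 9.0550 * 1.1380 = 90.3049 C


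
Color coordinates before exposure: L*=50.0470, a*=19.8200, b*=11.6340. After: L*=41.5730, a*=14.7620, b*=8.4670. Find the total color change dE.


dL = -8.4740, da = -5.0580, db = -3.1670
dE = sqrt((-8.4740)^2 + (-5.0580)^2 + (-3.1670)^2) = 10.3645


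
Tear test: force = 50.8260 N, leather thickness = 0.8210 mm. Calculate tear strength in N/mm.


Formula: Tear strength = force / thickness
Substituting: Tear strength = 50.8260 / 0.8210
Result: 61.9074 N/mm


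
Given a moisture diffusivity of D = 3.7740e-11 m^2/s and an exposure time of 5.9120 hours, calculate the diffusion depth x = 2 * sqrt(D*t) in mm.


t = 5.9120 hr * 3600 = 21283.2000 s
D * t = 3.7740e-11 * 21283.2000 = 8.0323e-07
x = 2 * sqrt(D*t) = 2 * sqrt(8.0323e-07) = 0.00179246 m = 1.7925 mm


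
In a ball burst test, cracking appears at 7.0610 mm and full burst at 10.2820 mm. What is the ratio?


Formula: Ratio = crack / burst
Substituting: Ratio = 7.0610 / 10.2820
Result: 0.6867


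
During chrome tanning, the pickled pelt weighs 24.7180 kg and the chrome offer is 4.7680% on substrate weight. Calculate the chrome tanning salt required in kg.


Formula: Chrome = substrate * pct / 100
Substituting: Chrome = 24.7180 * 4.7680 / 100
Result: 1.1786 kg


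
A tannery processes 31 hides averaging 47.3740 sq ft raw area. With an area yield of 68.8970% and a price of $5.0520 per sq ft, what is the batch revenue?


Raw_total = N * avg_area = 31 * 47.3740 = 1468.5940 sq ft
Finished = Raw_total * yield / 100 = 1468.5940 * 68.8970 / 100 = 1011.8172 sq ft
Value = Finished * price = 1011.8172 * 5.0520 = 5111.7005 $


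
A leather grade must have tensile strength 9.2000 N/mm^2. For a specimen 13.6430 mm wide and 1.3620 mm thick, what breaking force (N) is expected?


Formula: F = TS * w * t
Substituting: F = 9.2000 * 13.6430 * 1.3620
Result: 170.9522 N


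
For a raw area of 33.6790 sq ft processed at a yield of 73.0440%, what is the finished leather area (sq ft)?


Formula: finished = raw * yield / 100
Substituting: finished = 33.6790 * 73.0440 / 100
Result: 24.6005 sq ft


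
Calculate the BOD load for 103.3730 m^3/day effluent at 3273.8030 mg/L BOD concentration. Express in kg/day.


Formula: BOD_load = volume * conc / 1000
Substituting: BOD_load = 103.3730 * 3273.8030 / 1000
Result: 338.4228 kg/day


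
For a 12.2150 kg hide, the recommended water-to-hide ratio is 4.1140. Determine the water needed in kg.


Formula: Water = hide_weight * ratio
Substituting: Water = 12.2150 * 4.1140
Result: 50.2525 kg


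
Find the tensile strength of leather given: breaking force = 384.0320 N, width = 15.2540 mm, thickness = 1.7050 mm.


Formula: TS = force / (width * thickness)
Substituting: TS = 384.0320 / (15.2540 * 1.7050)
Result: 14.7659 N/mm^2


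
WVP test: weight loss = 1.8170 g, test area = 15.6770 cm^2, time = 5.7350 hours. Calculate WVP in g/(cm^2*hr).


Formula: WVP = loss / (area * time)
Substituting: WVP = 1.8170 / (15.6770 * 5.7350)
Result: 0.0202096 g/(cm^2*hr)


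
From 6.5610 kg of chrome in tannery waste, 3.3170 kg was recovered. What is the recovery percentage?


Formula: Recovery = recovered / input * 100
Substituting: Recovery = 3.3170 / 6.5610 * 100
Result: 50.5563 %


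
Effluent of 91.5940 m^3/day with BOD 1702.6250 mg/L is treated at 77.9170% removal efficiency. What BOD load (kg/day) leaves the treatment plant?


Load_in = volume * conc / 1000 = 91.5940 * 1702.6250 / 1000 = 155.9502 kg/day
Removed = Load_in * eff / 100 = 155.9502 * 77.9170 / 100 = 121.5117 kg/day
Load_out = Load_in - Removed = 155.9502 - 121.5117 = 34.4385 kg/day


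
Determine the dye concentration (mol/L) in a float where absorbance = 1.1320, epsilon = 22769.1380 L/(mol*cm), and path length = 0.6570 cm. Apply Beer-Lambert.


Formula: c = A / (epsilon * l)
Substituting: c = 1.1320 / (22769.1380 * 0.6570)
Result: 7.5672e-05 mol/L


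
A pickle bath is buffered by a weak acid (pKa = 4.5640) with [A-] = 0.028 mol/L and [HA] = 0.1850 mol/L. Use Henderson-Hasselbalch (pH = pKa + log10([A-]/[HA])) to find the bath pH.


ratio = [A-] / [HA] = 0.028 / 0.1850 = 0.1514
log10(ratio) = -0.8200
pH = pKa + log10(ratio) = 4.5640 - 0.8200 = 3.7440


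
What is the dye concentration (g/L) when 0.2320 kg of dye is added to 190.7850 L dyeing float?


Formula: Conc = dye_mass(kg) / volume(L) * 1000
Substituting: Conc = 0.2320 / 190.7850 * 1000
Result: 1.2160 g/L


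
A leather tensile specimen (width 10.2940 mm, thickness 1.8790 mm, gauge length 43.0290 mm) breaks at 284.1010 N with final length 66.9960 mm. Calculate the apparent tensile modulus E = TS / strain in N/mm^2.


TS = F / (w * t) = 284.1010 / (10.2940 * 1.8790) = 14.6880 N/mm^2
strain = (Lf - L0) / L0 = (66.9960 - 43.0290) / 43.0290 = 0.5570
E = TS / strain = 14.6880 / 0.5570 = 26.3700 N/mm^2


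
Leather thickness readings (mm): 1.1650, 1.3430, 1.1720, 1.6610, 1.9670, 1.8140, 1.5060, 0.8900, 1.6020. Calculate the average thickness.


Formula: Average = sum / n
Substituting: Average = 13.1200 / 9
Result: 1.4578 mm


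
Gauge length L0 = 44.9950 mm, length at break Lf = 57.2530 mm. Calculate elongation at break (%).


Formula: Elongation = (Lf - L0) / L0 * 100
Substituting: Elongation = (57.2530 - 44.9950) / 44.9950 * 100
Result: 27.2430 %


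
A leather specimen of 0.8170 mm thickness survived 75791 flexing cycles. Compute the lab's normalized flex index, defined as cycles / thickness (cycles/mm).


Formula: Index = cycles / thickness
Substituting: Index = 75791 / 0.8170
Result: 92767.4419 cycles/mm


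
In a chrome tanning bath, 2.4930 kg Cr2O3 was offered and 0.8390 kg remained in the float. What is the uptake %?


Formula: Uptake = (offered - residual) / offered * 100
Substituting: Uptake = (2.4930 - 0.8390) / 2.4930 * 100
Result: 66.3458 %


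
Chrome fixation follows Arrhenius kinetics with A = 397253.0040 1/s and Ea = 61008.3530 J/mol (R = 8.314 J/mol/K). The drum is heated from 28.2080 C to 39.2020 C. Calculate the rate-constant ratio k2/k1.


T1 = 28.2080 + 273.15 = 301.3580 K; T2 = 39.2020 + 273.15 = 312.3520 K
k1 = A * exp(-Ea/(R*T1)) = 397253.0040 * exp(-61008.3530/(8.314*301.3580)) = 1.0570e-05 1/s
k2 = A * exp(-Ea/(R*T2)) = 397253.0040 * exp(-61008.3530/(8.314*312.3520)) = 2.4904e-05 1/s
k2/k1 = 2.4904e-05 / 1.0570e-05 = 2.3562


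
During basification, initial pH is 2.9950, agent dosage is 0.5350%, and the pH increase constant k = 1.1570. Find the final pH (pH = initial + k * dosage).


Formula: pH_final = pH_initial + k * base_pct
Substituting: pH_final = 2.9950 + 1.1570 * 0.5350
Result: 3.6140


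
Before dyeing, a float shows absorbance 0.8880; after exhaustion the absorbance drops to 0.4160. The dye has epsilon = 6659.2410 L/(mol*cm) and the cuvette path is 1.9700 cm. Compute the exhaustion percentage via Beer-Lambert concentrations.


c_initial = A_i / (epsilon * l) = 0.8880 / (6659.2410 * 1.9700) = 6.7690e-05 mol/L
c_final = A_f / (epsilon * l) = 0.4160 / (6659.2410 * 1.9700) = 3.1710e-05 mol/L
Exhaustion = (c_initial - c_final) / c_initial * 100 = (6.7690e-05 - 3.1710e-05) / 6.7690e-05 * 100 = 53.1532 %


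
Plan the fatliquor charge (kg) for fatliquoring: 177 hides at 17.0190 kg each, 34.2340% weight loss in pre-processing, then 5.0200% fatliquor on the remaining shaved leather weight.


Total_raw = N * avg_wt = 177 * 17.0190 = 3012.3630 kg
Substrate = Total_raw * (1 - loss/100) = 3012.3630 * (1 - 34.2340/100) = 1981.1107 kg
Fat = Substrate * pct / 100 = 1981.1107 * 5.0200 / 100 = 99.4518 kg


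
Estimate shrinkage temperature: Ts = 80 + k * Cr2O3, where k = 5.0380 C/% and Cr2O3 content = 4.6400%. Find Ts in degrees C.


Formula: Ts = 80 + k * Cr2O3
Substituting: Ts = 80 + 5.0380 * 4.6400
Result: 103.3763 C


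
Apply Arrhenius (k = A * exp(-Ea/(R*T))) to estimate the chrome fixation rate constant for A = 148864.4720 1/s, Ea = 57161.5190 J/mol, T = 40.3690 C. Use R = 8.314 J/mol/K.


T_K = T_C + 273.15 = 40.3690 + 273.15 = 313.5190 K
exponent = -Ea / (R * T_K) = -57161.5190 / (8.314 * 313.5190) = -21.9296
k = A * exp(exponent) = 148864.4720 * exp(-21.9296) = 4.4556e-05 1/s


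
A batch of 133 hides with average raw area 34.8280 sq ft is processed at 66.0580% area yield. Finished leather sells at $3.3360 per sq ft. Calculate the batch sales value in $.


Raw_total = N * avg_area = 133 * 34.8280 = 4632.1240 sq ft
Finished = Raw_total * yield / 100 = 4632.1240 * 66.0580 / 100 = 3059.8885 sq ft
Value = Finished * price = 3059.8885 * 3.3360 = 10207.7879 $


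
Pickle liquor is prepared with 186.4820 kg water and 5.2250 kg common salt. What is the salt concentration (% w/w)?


Formula: Conc = salt / (water + salt) * 100
Substituting: Conc = 5.2250 / (186.4820 + 5.2250) * 100
Result: 2.7255 %


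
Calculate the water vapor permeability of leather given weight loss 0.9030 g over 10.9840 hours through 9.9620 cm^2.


Formula: WVP = loss / (area * time)
Substituting: WVP = 0.9030 / (9.9620 * 10.9840)
Result: 0.00825241 g/(cm^2*hr)


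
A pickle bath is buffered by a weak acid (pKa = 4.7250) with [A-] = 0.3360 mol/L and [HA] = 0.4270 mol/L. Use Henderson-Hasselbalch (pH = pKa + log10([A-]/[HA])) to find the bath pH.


ratio = [A-] / [HA] = 0.3360 / 0.4270 = 0.7869
log10(ratio) = -0.1041
pH = pKa + log10(ratio) = 4.7250 - 0.1041 = 4.6209


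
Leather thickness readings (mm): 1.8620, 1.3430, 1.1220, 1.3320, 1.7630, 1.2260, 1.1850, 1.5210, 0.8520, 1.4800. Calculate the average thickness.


Formula: Average = sum / n
Substituting: Average = 13.6860 / 10
Result: 1.3686 mm


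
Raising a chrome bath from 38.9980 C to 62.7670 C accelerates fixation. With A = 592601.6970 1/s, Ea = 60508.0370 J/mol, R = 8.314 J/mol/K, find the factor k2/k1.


T1 = 38.9980 + 273.15 = 312.1480 K; T2 = 62.7670 + 273.15 = 335.9170 K
k1 = A * exp(-Ea/(R*T1)) = 592601.6970 * exp(-60508.0370/(8.314*312.1480)) = 4.4363e-05 1/s
k2 = A * exp(-Ea/(R*T2)) = 592601.6970 * exp(-60508.0370/(8.314*335.9170)) = 2.3094e-04 1/s
k2/k1 = 2.3094e-04 / 4.4363e-05 = 5.2057


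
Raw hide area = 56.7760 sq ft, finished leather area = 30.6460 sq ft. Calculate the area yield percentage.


Formula: Yield = finished / raw * 100
Substituting: Yield = 30.6460 / 56.7760 * 100
Result: 53.9770 %


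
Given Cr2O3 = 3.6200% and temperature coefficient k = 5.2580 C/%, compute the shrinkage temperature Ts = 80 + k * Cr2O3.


Formula: Ts = 80 + k * Cr2O3
Substituting: Ts = 80 + 5.2580 * 3.6200
Result: 99.0340 C


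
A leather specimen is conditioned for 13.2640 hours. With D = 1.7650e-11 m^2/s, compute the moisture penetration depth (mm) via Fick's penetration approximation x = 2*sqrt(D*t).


t = 13.2640 hr * 3600 = 47750.4000 s
D * t = 1.7650e-11 * 47750.4000 = 8.4279e-07
x = 2 * sqrt(D*t) = 2 * sqrt(8.4279e-07) = 0.00183608 m = 1.8361 mm


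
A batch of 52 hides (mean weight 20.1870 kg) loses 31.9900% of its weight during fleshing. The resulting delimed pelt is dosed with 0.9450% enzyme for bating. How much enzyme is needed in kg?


Total_raw = N * avg_wt = 52 * 20.1870 = 1049.7240 kg
Substrate = Total_raw * (1 - loss/100) = 1049.7240 * (1 - 31.9900/100) = 713.9173 kg
Enzyme = Substrate * pct / 100 = 713.9173 * 0.9450 / 100 = 6.7465 kg


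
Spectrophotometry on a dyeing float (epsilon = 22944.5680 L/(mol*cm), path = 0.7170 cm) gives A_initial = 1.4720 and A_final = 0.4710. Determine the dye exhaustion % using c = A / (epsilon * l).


c_initial = A_i / (epsilon * l) = 1.4720 / (22944.5680 * 0.7170) = 8.9476e-05 mol/L
c_final = A_f / (epsilon * l) = 0.4710 / (22944.5680 * 0.7170) = 2.8630e-05 mol/L
Exhaustion = (c_initial - c_final) / c_initial * 100 = (8.9476e-05 - 2.8630e-05) / 8.9476e-05 * 100 = 68.0027 %


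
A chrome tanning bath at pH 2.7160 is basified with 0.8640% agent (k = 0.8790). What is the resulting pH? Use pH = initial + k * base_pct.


Formula: pH_final = pH_initial + k * base_pct
Substituting: pH_final = 2.7160 + 0.8790 * 0.8640
Result: 3.4755


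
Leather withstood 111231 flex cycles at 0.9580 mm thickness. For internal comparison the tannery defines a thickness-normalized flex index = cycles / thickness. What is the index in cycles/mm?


Formula: Index = cycles / thickness
Substituting: Index = 111231 / 0.9580
Result: 116107.5157 cycles/mm


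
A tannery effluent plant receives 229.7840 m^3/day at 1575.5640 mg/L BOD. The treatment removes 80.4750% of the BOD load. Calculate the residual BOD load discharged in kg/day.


Load_in = volume * conc / 1000 = 229.7840 * 1575.5640 / 1000 = 362.0394 kg/day
Removed = Load_in * eff / 100 = 362.0394 * 80.4750 / 100 = 291.3512 kg/day
Load_out = Load_in - Removed = 362.0394 - 291.3512 = 70.6882 kg/day


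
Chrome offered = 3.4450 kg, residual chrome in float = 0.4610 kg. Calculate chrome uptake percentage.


Formula: Uptake = (offered - residual) / offered * 100
Substituting: Uptake = (3.4450 - 0.4610) / 3.4450 * 100
Result: 86.6183 %


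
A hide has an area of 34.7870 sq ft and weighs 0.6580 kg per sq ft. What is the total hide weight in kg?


Formula: Weight = area * weight_per_sqft
Substituting: Weight = 34.7870 * 0.6580
Result: 22.8898 kg


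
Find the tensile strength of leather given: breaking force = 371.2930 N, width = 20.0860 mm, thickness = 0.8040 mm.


Formula: TS = force / (width * thickness)
Substituting: TS = 371.2930 / (20.0860 * 0.8040)
Result: 22.9915 N/mm^2
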